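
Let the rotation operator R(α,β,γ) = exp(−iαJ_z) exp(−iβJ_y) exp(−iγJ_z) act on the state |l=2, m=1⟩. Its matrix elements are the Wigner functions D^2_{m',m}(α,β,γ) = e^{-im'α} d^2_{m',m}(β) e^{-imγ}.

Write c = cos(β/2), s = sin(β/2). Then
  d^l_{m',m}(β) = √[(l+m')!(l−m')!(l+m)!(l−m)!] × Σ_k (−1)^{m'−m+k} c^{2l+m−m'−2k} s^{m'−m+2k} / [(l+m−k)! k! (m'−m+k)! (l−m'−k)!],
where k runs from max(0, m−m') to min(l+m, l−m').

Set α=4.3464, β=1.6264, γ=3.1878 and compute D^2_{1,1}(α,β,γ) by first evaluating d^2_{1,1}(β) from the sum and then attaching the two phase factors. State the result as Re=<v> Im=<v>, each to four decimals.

Re=-0.1649 Im=0.4981

First d^2_{1,1}(β=1.6264), then the phase factors e^{-i(1)α} and e^{-i(1)γ}:
c=cos(1.6264/2)=0.687177, s=sin(1.6264/2)=0.726490; N=√[6·1·6·1]=6.000000
Admissible k: 0..1 (factorial args all ≥0)
  k=0: (−1)^0·6.0000/(6)·0.6872^4·0.7265^0 = +0.222985
  k=1: (−1)^1·6.0000/(2)·0.6872^2·0.7265^2 = -0.747684
d^2_{1,1}(1.6264) = +0.222985 -0.747684 = -0.524699
Attach z-rotation phases: D = e^{-i(1)(4.3464)}·(-0.524699)·e^{-i(1)(3.1878)} = -0.164944+0.498099i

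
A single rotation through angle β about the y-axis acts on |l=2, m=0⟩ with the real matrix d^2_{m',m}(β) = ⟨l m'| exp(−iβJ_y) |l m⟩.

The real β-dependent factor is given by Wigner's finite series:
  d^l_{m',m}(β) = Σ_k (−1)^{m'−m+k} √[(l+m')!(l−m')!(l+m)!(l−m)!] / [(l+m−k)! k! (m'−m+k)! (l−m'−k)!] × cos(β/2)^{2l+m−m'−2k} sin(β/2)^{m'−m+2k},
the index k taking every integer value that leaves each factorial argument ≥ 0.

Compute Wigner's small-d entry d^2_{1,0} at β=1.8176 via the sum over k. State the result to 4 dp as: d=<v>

d^2_{1,0}(β=1.8176) via Wigner's sum:
Half-angle: c=0.614693, s=0.788767. N=√(6·1·2·2)=4.898979
k∈{0,1} keeps every argument non-negative
  k=0: (−1)^1·4.8990/(2)·0.6147^3·0.7888^1 = -0.448744
  k=1: (−1)^2·4.8990/(2)·0.6147^1·0.7888^3 = +0.738889
d^2_{1,0}(1.8176) = -0.448744 +0.738889 = +0.290146

d=0.2901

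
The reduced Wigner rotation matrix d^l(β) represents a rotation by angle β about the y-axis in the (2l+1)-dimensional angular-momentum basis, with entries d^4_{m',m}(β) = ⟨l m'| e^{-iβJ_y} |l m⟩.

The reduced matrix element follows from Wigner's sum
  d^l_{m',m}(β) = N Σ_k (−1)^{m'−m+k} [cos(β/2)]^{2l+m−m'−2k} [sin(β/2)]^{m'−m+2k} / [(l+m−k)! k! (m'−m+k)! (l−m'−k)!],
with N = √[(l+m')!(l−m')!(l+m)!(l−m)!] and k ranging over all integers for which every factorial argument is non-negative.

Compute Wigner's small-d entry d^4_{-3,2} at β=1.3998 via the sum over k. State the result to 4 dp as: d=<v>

d^4_{-3,2}(β=1.3998) via Wigner's sum:
Half-angle: c=0.764907, s=0.644141. N=√(1·5040·720·2)=2693.993318
k∈{5,6} keeps every argument non-negative
  k=5: (−1)^0·2693.9933/(240)·0.7649^3·0.6441^5 = +0.557078
  k=6: (−1)^1·2693.9933/(720)·0.7649^1·0.6441^7 = -0.131686
d^4_{-3,2}(1.3998) = +0.557078 -0.131686 = +0.425392

d=0.4254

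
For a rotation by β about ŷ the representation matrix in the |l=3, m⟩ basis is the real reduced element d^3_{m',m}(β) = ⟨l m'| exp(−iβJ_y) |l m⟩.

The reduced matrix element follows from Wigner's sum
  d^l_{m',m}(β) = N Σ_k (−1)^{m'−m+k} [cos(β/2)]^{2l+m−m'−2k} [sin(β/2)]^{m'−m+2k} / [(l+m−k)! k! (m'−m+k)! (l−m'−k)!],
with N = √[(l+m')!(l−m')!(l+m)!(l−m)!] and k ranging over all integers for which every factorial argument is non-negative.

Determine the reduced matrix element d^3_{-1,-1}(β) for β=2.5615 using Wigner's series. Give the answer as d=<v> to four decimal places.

d=0.3652

d^3_{-1,-1}(β=2.5615) via Wigner's sum:
With c≡cos(β/2)=0.285997 and s≡sin(β/2)=0.958231, N=[2·24·2·24]^{1/2}=48.000000
Admissible k: 0..2 (factorial args all ≥0)
  k=0: (−1)^0·48.0000/(48)·0.2860^6·0.9582^0 = +0.000547
  k=1: (−1)^1·48.0000/(6)·0.2860^4·0.9582^2 = -0.049144
  k=2: (−1)^2·48.0000/(8)·0.2860^2·0.9582^4 = +0.413765
d^3_{-1,-1}(2.5615) = +0.000547 -0.049144 +0.413765 = +0.365167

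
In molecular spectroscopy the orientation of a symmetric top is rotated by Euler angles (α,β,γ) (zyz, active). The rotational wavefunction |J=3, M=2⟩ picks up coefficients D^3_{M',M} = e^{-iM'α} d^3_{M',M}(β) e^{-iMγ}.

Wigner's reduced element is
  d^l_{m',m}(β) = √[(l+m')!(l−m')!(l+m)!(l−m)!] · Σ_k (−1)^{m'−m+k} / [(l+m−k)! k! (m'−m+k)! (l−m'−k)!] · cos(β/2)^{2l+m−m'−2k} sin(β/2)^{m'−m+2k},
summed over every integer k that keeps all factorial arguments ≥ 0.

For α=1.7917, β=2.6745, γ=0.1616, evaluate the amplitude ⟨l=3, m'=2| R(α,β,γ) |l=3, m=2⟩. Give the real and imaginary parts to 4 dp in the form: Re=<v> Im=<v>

Split into d^3_{2,2}(β=2.6745) × two z-phases.
With c≡cos(β/2)=0.231429 and s≡sin(β/2)=0.972852, N=[120·1·120·1]^{1/2}=120.000000
Admissible k: 0..1 (factorial args all ≥0)
  k=0: (−1)^0·120.0000/(120)·0.2314^6·0.9729^0 = +0.000154
  k=1: (−1)^1·120.0000/(24)·0.2314^4·0.9729^2 = -0.013575
d^3_{2,2}(2.6745) = +0.000154 -0.013575 = -0.013421
Phases: e^{-i·(2)·1.7917}=-0.903980+0.427574i, e^{-i·(2)·0.1616}=+0.948224-0.317602i ⇒ D=+0.009682-0.009295i

Re=0.0097 Im=-0.0093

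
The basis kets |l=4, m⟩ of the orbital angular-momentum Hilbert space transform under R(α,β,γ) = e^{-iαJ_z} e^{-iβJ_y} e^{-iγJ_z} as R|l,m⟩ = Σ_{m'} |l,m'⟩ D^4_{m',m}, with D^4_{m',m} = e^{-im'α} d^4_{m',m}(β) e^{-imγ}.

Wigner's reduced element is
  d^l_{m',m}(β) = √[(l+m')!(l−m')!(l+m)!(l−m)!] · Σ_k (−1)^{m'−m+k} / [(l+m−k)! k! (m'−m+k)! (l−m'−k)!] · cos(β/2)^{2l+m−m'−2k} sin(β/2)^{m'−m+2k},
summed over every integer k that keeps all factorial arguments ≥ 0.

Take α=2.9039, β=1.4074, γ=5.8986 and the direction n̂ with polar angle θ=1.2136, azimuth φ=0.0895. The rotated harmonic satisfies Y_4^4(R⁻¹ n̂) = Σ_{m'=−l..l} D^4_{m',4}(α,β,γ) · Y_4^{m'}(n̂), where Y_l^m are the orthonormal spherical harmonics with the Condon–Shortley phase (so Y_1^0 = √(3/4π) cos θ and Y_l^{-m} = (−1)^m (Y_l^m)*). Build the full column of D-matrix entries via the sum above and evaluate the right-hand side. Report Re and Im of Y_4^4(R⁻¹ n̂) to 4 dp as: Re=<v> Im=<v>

Need the full column D^4_{m',4} for m'=−4..4 at α=2.9039, β=1.4074, γ=5.8986.
cos(β/2)=0.762453, sin(β/2)=0.647043
d^4_{-4,4}: single k=8 term ⇒ +0.030723;  D = +0.025571+0.017031i
d^4_{-3,4}: single k=7 term ⇒ +0.102398;  D = -0.069463-0.075234i
d^4_{-2,4}: single k=6 term ⇒ +0.225738;  D = +0.109775+0.197249i
d^4_{-1,4}: single k=5 term ⇒ +0.376184;  D = -0.100394-0.362540i
d^4_{0,4}: single k=4 term ⇒ +0.495604;  D = +0.016082+0.495343i
d^4_{1,4}: single k=3 term ⇒ +0.522348;  D = +0.106454-0.511386i
d^4_{2,4}: single k=2 term ⇒ +0.435236;  D = -0.186537+0.393236i
d^4_{3,4}: single k=1 term ⇒ +0.274139;  D = +0.172510-0.213056i
d^4_{4,4}: single k=0 term ⇒ +0.114211;  D = -0.090749+0.069344i
Y_4^{m'}(θ=1.2136,φ=0.0895) and Σ D·Y over m':
  (+0.0256+0.0170i)·(+0.3193-0.1195i)  (-0.0695-0.0752i)·(+0.3470-0.0955i)  (+0.1098+0.1972i)·(-0.0417+0.0075i)  (-0.1004-0.3625i)·(-0.3310+0.0297i)  (+0.0161+0.4953i)·(-0.0153+0.0000i)  (+0.1065-0.5114i)·(+0.3310+0.0297i)  (-0.1865+0.3932i)·(-0.0417-0.0075i)  (+0.1725-0.2131i)·(-0.3470-0.0955i)  (-0.0907+0.0693i)·(+0.3193+0.1195i)
Y_4^4(R⁻¹ n̂) = -0.039705-0.027356i

Re=-0.0397 Im=-0.0274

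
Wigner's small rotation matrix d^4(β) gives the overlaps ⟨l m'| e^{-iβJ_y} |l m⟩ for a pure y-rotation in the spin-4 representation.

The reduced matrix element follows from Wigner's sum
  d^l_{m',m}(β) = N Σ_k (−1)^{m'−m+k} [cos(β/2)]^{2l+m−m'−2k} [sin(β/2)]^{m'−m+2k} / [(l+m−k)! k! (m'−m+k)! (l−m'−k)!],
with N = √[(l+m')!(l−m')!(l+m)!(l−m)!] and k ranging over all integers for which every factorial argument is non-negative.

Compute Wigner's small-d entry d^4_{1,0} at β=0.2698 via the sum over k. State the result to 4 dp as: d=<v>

d^4_{1,0}(β=0.2698) via Wigner's sum:
c=cos(0.2698/2)=0.990915, s=sin(0.2698/2)=0.134491; N=√[120·6·24·24]=643.987578
Admissible k: 0..3 (factorial args all ≥0)
  k=0: (−1)^1·643.9876/(144)·0.9909^7·0.1345^1 = -0.564239
  k=1: (−1)^2·643.9876/(24)·0.9909^5·0.1345^3 = +0.062363
  k=2: (−1)^3·643.9876/(24)·0.9909^3·0.1345^5 = -0.001149
  k=3: (−1)^4·643.9876/(144)·0.9909^1·0.1345^7 = +0.000004
d^4_{1,0}(0.2698) = -0.564239 +0.062363 -0.001149 +0.000004 = -0.503021

d=-0.5030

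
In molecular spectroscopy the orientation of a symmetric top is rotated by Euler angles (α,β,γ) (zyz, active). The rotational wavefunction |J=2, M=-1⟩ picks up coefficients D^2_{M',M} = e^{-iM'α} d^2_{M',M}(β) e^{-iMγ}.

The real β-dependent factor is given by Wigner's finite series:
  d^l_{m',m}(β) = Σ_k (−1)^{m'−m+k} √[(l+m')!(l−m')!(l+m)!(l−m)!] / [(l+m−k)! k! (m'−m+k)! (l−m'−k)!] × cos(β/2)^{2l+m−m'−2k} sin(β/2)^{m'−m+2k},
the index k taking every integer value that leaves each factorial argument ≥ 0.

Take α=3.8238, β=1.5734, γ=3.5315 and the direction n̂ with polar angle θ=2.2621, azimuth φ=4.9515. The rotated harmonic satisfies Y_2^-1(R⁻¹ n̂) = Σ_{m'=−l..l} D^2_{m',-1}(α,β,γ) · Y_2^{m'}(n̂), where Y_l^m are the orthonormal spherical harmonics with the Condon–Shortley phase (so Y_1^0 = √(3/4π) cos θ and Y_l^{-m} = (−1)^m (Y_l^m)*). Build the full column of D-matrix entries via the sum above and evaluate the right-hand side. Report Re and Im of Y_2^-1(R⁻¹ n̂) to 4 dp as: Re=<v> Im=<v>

Re=-0.2189 Im=0.1030

Need the full column D^2_{m',-1} for m'=−2..2 at α=3.8238, β=1.5734, γ=3.5315.
cos(β/2)=0.706186, sin(β/2)=0.708027
d^2_{-2,-1}: single k=1 term ⇒ +0.498696;  D = +0.091011-0.490322i
d^2_{-1,-1}: k∈[0..1] ⇒ +0.248700 -0.749995 = -0.501295;  D = -0.239753-0.440244i
d^2_{0,-1}: k∈[0..1] ⇒ -0.610776 +0.613965 = +0.003189;  D = -0.002949-0.001212i
d^2_{1,-1}: k∈[0..1] ⇒ +0.749995 -0.251304 = +0.498691;  D = +0.477539-0.143701i
d^2_{2,-1}: single k=0 term ⇒ -0.501300;  D = +0.281518-0.414788i
Y_2^{m'}(θ=2.2621,φ=4.9515) and Σ D·Y over m':
  (+0.0910-0.4903i)·(-0.2035+0.1055i)  (-0.2398-0.4402i)·(-0.0899-0.3687i)  (-0.0029-0.0012i)·(+0.0692+0.0000i)  (+0.4775-0.1437i)·(+0.0899-0.3687i)  (+0.2815-0.4148i)·(-0.2035-0.1055i)
Y_2^-1(R⁻¹ n̂) = -0.218876+0.103038i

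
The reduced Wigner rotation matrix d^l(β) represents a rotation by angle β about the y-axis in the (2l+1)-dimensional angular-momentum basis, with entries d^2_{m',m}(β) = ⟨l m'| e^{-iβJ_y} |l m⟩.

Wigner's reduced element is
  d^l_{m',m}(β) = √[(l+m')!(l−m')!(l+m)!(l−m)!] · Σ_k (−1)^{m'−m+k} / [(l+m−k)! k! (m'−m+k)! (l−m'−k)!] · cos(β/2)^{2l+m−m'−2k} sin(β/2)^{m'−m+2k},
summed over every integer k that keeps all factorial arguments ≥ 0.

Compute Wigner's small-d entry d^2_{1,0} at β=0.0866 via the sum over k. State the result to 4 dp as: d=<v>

d=-0.1055

d^2_{1,0}(β=0.0866) via Wigner's sum:
Half-angle: c=0.999063, s=0.043286. N=√(6·1·2·2)=4.898979
The bounds max(0,m−m')=0 and min(l+m,l−m')=1 give 2 terms
  k=0: (−1)^1·4.8990/(2)·0.9991^3·0.0433^1 = -0.105732
  k=1: (−1)^2·4.8990/(2)·0.9991^1·0.0433^3 = +0.000198
d^2_{1,0}(0.0866) = -0.105732 +0.000198 = -0.105533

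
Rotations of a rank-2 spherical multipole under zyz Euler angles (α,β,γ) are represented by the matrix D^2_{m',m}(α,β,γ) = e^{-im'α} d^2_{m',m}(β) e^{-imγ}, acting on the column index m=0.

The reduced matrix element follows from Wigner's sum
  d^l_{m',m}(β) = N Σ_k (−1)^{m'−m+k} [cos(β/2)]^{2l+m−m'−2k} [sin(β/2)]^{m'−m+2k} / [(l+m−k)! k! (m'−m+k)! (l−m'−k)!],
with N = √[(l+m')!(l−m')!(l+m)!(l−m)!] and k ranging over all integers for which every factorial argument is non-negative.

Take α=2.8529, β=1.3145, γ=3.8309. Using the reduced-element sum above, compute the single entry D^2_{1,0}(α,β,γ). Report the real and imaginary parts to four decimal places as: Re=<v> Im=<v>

First d^2_{1,0}(β=1.3145), then the phase factors e^{-i(1)α} and e^{-i(0)γ}:
c=cos(1.3145/2)=0.791675, s=sin(1.3145/2)=0.610942; N=√[6·1·2·2]=4.898979
k: max(0,(0)−(1))=0 … min(2+(0),2−(1))=1
  k=0: (−1)^1·4.8990/(2)·0.7917^3·0.6109^1 = -0.742535
  k=1: (−1)^2·4.8990/(2)·0.7917^1·0.6109^3 = +0.442204
d^2_{1,0}(1.3145) = -0.742535 +0.442204 = -0.300331
D = (-0.958617-0.284699i)·(-0.300331)·(+1.000000+0.000000i) = +0.287902+0.085504i

Re=0.2879 Im=0.0855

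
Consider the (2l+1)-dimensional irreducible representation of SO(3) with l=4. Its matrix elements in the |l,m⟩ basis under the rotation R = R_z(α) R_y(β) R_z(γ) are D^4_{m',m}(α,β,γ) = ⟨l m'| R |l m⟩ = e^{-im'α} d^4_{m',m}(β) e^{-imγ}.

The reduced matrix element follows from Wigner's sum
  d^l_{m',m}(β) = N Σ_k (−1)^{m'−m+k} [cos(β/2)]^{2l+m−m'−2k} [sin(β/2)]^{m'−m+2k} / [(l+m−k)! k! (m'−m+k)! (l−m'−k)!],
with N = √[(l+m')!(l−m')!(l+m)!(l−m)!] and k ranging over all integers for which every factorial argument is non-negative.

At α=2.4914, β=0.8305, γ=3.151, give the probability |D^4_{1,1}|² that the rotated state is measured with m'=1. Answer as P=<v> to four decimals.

P=0.1768

D^4_{1,1}(2.4914,0.8305,3.151) = e^{-i·1·2.4914}·d^4_{1,1}(0.8305)·e^{-i·1·3.151}. Compute d first:
c=cos(0.8305/2)=0.915015, s=sin(0.8305/2)=0.403419; N=√[120·6·120·6]=720.000000
The bounds max(0,m−m')=0 and min(l+m,l−m')=3 give 4 terms
  k=0: (−1)^0·720.0000/(720)·0.9150^8·0.4034^0 = +0.491391
  k=1: (−1)^1·720.0000/(48)·0.9150^6·0.4034^2 = -1.432762
  k=2: (−1)^2·720.0000/(24)·0.9150^4·0.4034^4 = +0.557005
  k=3: (−1)^3·720.0000/(72)·0.9150^2·0.4034^6 = -0.036091
d^4_{1,1}(0.8305) = +0.491391 -1.432762 +0.557005 -0.036091 = -0.420456
|D^4_{1,1}|² = |d^4_{1,1}(β)|² = (-0.420456)² = 0.176783 (the z-rotation phases have unit modulus)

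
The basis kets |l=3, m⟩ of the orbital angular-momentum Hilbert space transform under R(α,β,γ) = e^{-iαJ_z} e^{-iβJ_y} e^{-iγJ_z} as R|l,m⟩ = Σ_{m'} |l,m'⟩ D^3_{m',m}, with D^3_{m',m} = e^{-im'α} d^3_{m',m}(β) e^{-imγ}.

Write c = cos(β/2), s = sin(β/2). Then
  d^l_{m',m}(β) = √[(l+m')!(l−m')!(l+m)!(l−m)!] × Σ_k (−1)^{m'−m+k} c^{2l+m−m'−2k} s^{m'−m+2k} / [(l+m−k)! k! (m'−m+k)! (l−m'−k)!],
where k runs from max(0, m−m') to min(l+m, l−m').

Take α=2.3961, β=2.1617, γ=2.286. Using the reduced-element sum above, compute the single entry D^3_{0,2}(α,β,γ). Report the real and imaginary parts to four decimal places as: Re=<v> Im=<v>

First d^3_{0,2}(β=2.1617), then the phase factors e^{-i(0)α} and e^{-i(2)γ}:
Half-angle: c=0.470579, s=0.882358. N=√(6·6·120·1)=65.726707
k: max(0,(2)−(0))=2 … min(3+(2),3−(0))=3
  k=2: (−1)^0·65.7267/(12)·0.4706^4·0.8824^2 = +0.209112
  k=3: (−1)^1·65.7267/(12)·0.4706^2·0.8824^4 = -0.735198
d^3_{0,2}(2.1617) = +0.209112 -0.735198 = -0.526086
Attach z-rotation phases: D = e^{-i(0)(2.3961)}·(-0.526086)·e^{-i(2)(2.286)} = +0.073614-0.520910i

Re=0.0736 Im=-0.5209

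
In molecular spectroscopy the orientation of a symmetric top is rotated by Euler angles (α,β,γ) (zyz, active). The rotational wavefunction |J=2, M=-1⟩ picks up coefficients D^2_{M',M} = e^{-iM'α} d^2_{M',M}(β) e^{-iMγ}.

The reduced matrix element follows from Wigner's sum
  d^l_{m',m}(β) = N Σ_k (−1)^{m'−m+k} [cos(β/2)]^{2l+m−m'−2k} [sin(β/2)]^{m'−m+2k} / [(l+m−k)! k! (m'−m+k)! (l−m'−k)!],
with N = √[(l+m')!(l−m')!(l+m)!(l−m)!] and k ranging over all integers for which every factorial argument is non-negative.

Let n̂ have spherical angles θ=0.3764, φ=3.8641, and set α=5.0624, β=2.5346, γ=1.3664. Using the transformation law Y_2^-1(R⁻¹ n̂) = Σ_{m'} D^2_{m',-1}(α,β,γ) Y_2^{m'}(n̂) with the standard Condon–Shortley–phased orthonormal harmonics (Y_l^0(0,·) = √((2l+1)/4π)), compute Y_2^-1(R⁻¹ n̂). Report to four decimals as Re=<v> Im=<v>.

Need the full column D^2_{m',-1} for m'=−2..2 at α=5.0624, β=2.5346, γ=1.3664.
cos(β/2)=0.298859, sin(β/2)=0.954297
d^2_{-2,-1}: single k=1 term ⇒ +0.050946;  D = +0.024229-0.044816i
d^2_{-1,-1}: k∈[0..1] ⇒ +0.007977 -0.244017 = -0.236040;  D = -0.233542-0.034250i
d^2_{0,-1}: k∈[0..1] ⇒ -0.062396 +0.636198 = +0.573802;  D = +0.116468+0.561858i
d^2_{1,-1}: k∈[0..1] ⇒ +0.244017 -0.829345 = -0.585328;  D = +0.497653-0.308140i
d^2_{2,-1}: single k=0 term ⇒ -0.519454;  D = +0.408325+0.321097i
Y_2^{m'}(θ=0.3764,φ=3.8641) and Σ D·Y over m':
  (+0.0242-0.0448i)·(+0.0065-0.0518i)  (-0.2335-0.0342i)·(-0.1981+0.1746i)  (+0.1165+0.5619i)·(+0.5029+0.0000i)  (+0.4977-0.3081i)·(+0.1981+0.1746i)  (+0.4083+0.3211i)·(+0.0065+0.0518i)
Y_2^-1(R⁻¹ n̂) = +0.247110+0.296143i

Re=0.2471 Im=0.2961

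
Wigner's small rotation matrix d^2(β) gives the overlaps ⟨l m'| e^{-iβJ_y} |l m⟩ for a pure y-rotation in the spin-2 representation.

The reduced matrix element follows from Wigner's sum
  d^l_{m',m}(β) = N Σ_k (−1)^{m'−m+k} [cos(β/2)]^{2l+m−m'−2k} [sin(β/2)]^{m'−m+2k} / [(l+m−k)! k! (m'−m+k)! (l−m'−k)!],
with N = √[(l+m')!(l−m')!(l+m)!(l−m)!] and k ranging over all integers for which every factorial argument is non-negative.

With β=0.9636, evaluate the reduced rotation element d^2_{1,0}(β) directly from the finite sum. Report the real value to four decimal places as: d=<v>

d^2_{1,0}(β=0.9636) via Wigner's sum:
With c≡cos(β/2)=0.886162 and s≡sin(β/2)=0.463375, N=[6·1·2·2]^{1/2}=4.898979
The bounds max(0,m−m')=0 and min(l+m,l−m')=1 give 2 terms
  k=0: (−1)^1·4.8990/(2)·0.8862^3·0.4634^1 = -0.789856
  k=1: (−1)^2·4.8990/(2)·0.8862^1·0.4634^3 = +0.215967
d^2_{1,0}(0.9636) = -0.789856 +0.215967 = -0.573890

d=-0.5739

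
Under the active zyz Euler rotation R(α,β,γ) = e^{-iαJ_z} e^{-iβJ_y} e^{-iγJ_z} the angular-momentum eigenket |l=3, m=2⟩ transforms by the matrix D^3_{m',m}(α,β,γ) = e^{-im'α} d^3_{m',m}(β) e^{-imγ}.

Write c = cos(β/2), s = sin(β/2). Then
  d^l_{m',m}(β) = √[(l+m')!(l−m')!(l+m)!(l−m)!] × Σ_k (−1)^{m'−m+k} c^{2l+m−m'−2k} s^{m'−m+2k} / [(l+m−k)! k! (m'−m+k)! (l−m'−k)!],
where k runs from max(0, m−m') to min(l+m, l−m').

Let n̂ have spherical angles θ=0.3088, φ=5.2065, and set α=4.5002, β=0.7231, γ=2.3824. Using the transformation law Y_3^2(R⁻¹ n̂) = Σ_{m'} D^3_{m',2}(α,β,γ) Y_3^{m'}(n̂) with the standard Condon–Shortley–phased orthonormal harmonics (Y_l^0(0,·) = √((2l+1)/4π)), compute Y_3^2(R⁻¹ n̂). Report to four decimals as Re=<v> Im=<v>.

Need the full column D^3_{m',2} for m'=−3..3 at α=4.5002, β=0.7231, γ=2.3824.
cos(β/2)=0.935350, sin(β/2)=0.353724
d^3_{-3,2}: single k=5 term ⇒ +0.012687;  D = -0.009793+0.008066i
d^3_{-2,2}: k∈[4..5] ⇒ +0.068482 -0.001959 = +0.066523;  D = -0.030530-0.059104i
d^3_{-1,2}: k∈[3..4] ⇒ +0.229059 -0.016379 = +0.212679;  D = +0.205278-0.055621i
d^3_{0,2}: k∈[2..3] ⇒ +0.524550 -0.075019 = +0.449531;  D = +0.023550+0.448914i
d^3_{1,2}: k∈[1..2] ⇒ +0.800820 -0.229059 = +0.571761;  D = -0.564479-0.090967i
d^3_{2,2}: k∈[0..1] ⇒ +0.669644 -0.478846 = +0.190798;  D = +0.069345-0.177750i
d^3_{3,2}: single k=0 term ⇒ -0.620313;  D = -0.517451-0.342100i
Y_3^{m'}(θ=0.3088,φ=5.2065) and Σ D·Y over m':
  (-0.0098+0.0081i)·(-0.0117-0.0010i)  (-0.0305-0.0591i)·(-0.0495+0.0751i)  (+0.2053-0.0556i)·(+0.1648+0.3060i)  (+0.0235+0.4489i)·(+0.5469+0.0000i)  (-0.5645-0.0910i)·(-0.1648+0.3060i)  (+0.0693-0.1777i)·(-0.0495-0.0751i)  (-0.5175-0.3421i)·(+0.0117-0.0010i)
Y_3^2(R⁻¹ n̂) = +0.167492+0.142099i

Re=0.1675 Im=0.1421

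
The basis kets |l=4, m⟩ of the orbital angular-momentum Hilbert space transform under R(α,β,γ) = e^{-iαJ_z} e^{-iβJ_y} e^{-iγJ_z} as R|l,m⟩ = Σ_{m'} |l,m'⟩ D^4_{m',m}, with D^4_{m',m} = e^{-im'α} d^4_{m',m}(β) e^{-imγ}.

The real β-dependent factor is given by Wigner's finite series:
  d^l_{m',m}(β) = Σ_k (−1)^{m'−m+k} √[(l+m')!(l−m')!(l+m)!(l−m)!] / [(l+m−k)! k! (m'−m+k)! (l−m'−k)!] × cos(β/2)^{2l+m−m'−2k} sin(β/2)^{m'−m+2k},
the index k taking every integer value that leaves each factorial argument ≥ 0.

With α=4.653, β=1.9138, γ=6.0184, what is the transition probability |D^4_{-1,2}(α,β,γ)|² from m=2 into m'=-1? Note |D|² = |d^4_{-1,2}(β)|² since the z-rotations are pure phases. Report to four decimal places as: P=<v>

Split into d^4_{-1,2}(β=1.9138) × two z-phases.
c=cos(1.9138/2)=0.576057, s=sin(1.9138/2)=0.817410; N=√[6·120·720·2]=1018.233765
Admissible k: 3..5 (factorial args all ≥0)
  k=3: (−1)^0·1018.2338/(72)·0.5761^5·0.8174^3 = +0.489960
  k=4: (−1)^1·1018.2338/(48)·0.5761^3·0.8174^5 = -1.479793
  k=5: (−1)^2·1018.2338/(240)·0.5761^1·0.8174^7 = +0.595909
d^4_{-1,2}(1.9138) = +0.489960 -1.479793 +0.595909 = -0.393924
|D^4_{-1,2}|² = |d^4_{-1,2}(β)|² = (-0.393924)² = 0.155176 (the z-rotation phases have unit modulus)

P=0.1552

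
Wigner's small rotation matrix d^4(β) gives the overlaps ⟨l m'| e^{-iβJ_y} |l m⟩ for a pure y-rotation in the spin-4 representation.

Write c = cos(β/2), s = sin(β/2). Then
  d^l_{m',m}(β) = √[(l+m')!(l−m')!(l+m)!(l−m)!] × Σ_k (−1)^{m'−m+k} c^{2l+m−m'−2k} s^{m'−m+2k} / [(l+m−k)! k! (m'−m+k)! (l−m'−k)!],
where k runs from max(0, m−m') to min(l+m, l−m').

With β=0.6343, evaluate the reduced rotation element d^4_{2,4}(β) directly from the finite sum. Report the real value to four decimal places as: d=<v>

d=0.3786

d^4_{2,4}(β=0.6343) via Wigner's sum:
Half-angle: c=0.950128, s=0.311860. N=√(720·2·40320·1)=7619.763776
The bounds max(0,m−m')=2 and min(l+m,l−m')=2 give 1 term
  k=2: (−1)^0·7619.7638/(1440)·0.9501^6·0.3119^2 = +0.378609
d^4_{2,4}(0.6343) = +0.378609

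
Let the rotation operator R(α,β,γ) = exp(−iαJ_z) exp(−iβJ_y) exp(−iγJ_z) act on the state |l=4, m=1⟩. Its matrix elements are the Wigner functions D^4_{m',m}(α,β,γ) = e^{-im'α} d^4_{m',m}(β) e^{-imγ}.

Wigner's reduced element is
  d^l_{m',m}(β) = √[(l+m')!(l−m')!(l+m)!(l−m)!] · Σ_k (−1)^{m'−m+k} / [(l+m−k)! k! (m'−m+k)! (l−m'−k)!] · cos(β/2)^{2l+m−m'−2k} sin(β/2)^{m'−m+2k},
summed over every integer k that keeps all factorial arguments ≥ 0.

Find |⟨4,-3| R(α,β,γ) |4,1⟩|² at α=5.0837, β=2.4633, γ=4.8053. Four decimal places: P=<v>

P=0.2398

D^4_{-3,1}(5.0837,2.4633,4.8053) = e^{-i·-3·5.0837}·d^4_{-3,1}(2.4633)·e^{-i·1·4.8053}. Compute d first:
With c≡cos(β/2)=0.332682 and s≡sin(β/2)=0.943039, N=[1·5040·120·6]^{1/2}=1904.940944
k: max(0,(1)−(-3))=4 … min(4+(1),4−(-3))=5
  k=4: (−1)^0·1904.9409/(144)·0.3327^4·0.9430^4 = +0.128161
  k=5: (−1)^1·1904.9409/(240)·0.3327^2·0.9430^6 = -0.617884
d^4_{-3,1}(2.4633) = +0.128161 -0.617884 = -0.489723
|D^4_{-3,1}|² = |d^4_{-3,1}(β)|² = (-0.489723)² = 0.239829 (the z-rotation phases have unit modulus)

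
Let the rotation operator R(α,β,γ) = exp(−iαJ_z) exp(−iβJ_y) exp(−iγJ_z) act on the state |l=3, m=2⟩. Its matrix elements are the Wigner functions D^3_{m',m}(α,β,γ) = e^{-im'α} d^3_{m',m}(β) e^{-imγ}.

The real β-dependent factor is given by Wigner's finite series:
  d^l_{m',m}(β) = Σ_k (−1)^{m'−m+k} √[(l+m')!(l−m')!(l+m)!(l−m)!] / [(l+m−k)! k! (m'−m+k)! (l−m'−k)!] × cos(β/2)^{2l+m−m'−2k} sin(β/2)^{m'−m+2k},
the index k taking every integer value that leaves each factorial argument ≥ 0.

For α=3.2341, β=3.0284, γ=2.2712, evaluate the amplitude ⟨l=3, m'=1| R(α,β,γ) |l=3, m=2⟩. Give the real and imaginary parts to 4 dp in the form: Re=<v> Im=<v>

D^3_{1,2}(3.2341,3.0284,2.2712) = e^{-i·1·3.2341}·d^3_{1,2}(3.0284)·e^{-i·2·2.2712}. Compute d first:
c=cos(3.0284/2)=0.056566, s=sin(3.0284/2)=0.998399; N=√[24·2·120·1]=75.894664
The bounds max(0,m−m')=1 and min(l+m,l−m')=2 give 2 terms
  k=1: (−1)^0·75.8947/(24)·0.0566^5·0.9984^1 = +0.000002
  k=2: (−1)^1·75.8947/(12)·0.0566^3·0.9984^3 = -0.001139
d^3_{1,2}(3.0284) = +0.000002 -0.001139 = -0.001137
Attach z-rotation phases: D = e^{-i(1)(3.2341)}·(-0.001137)·e^{-i(2)(2.2712)} = -0.000088+0.001134i

Re=-0.0001 Im=0.0011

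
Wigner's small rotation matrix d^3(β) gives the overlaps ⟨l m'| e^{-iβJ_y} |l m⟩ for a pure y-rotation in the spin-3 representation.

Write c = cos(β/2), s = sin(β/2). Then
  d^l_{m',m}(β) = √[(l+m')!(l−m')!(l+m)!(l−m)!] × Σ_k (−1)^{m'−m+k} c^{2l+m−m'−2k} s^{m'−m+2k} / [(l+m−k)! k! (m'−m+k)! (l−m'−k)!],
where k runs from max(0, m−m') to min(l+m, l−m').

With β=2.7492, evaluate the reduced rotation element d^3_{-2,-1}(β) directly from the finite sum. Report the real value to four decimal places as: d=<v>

d=-0.0433

d^3_{-2,-1}(β=2.7492) via Wigner's sum:
c=cos(2.7492/2)=0.194940, s=sin(2.7492/2)=0.980815; N=√[1·120·2·24]=75.894664
k∈{1,2} keeps every argument non-negative
  k=1: (−1)^0·75.8947/(24)·0.1949^5·0.9808^1 = +0.000873
  k=2: (−1)^1·75.8947/(12)·0.1949^3·0.9808^3 = -0.044207
d^3_{-2,-1}(2.7492) = +0.000873 -0.044207 = -0.043334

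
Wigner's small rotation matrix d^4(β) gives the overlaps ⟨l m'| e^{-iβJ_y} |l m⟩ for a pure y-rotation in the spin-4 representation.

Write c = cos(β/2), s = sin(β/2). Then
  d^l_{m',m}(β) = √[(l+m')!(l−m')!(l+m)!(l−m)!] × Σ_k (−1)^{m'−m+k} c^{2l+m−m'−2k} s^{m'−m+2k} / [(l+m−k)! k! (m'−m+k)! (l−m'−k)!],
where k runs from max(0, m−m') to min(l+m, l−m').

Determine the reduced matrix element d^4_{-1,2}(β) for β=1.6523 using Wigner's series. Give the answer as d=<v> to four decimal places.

d=-0.2814

d^4_{-1,2}(β=1.6523) via Wigner's sum:
Half-angle: c=0.677712, s=0.735328. N=√(6·120·720·2)=1018.233765
The bounds max(0,m−m')=3 and min(l+m,l−m')=5 give 3 terms
  k=3: (−1)^0·1018.2338/(72)·0.6777^5·0.7353^3 = +0.803865
  k=4: (−1)^1·1018.2338/(48)·0.6777^3·0.7353^5 = -1.419534
  k=5: (−1)^2·1018.2338/(240)·0.6777^1·0.7353^7 = +0.334232
d^4_{-1,2}(1.6523) = +0.803865 -1.419534 +0.334232 = -0.281438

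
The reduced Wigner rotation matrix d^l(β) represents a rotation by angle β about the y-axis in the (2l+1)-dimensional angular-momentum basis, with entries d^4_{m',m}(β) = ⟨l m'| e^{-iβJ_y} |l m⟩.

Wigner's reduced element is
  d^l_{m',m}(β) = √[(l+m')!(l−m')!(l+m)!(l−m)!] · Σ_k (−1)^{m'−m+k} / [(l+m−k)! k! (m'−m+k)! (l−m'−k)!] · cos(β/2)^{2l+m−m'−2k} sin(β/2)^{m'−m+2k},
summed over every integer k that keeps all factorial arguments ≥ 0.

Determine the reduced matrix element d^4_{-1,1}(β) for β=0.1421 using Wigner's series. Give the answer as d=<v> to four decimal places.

d=0.0489

d^4_{-1,1}(β=0.1421) via Wigner's sum:
Half-angle: c=0.997477, s=0.070990. N=√(6·120·120·6)=720.000000
The bounds max(0,m−m')=2 and min(l+m,l−m')=5 give 4 terms
  k=2: (−1)^0·720.0000/(72)·0.9975^6·0.0710^2 = +0.049638
  k=3: (−1)^1·720.0000/(24)·0.9975^4·0.0710^4 = -0.000754
  k=4: (−1)^2·720.0000/(48)·0.9975^2·0.0710^6 = +0.000002
  k=5: (−1)^3·720.0000/(720)·0.9975^0·0.0710^8 = -0.000000
d^4_{-1,1}(0.1421) = +0.049638 -0.000754 +0.000002 -0.000000 = +0.048886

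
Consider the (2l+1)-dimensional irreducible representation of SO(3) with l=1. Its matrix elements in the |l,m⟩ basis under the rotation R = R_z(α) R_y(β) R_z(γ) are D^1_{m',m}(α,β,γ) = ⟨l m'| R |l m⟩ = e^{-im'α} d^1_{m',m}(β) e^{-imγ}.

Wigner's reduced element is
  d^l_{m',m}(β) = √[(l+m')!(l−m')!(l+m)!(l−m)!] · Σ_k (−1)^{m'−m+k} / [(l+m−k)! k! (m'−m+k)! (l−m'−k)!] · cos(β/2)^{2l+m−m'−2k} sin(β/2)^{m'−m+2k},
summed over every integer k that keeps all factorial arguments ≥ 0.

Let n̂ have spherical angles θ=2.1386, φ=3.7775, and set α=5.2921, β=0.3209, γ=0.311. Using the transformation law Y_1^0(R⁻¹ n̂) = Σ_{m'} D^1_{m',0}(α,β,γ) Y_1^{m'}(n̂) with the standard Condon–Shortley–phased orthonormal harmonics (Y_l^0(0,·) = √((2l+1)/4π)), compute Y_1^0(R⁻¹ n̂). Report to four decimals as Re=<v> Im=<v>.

Need the full column D^1_{m',0} for m'=−1..1 at α=5.2921, β=0.3209, γ=0.311.
cos(β/2)=0.987155, sin(β/2)=0.159762
d^1_{-1,0}: single k=1 term ⇒ +0.223036;  D = +0.122175-0.186597i
d^1_{0,0}: k∈[0..1] ⇒ +0.974476 -0.025524 = +0.948952;  D = +0.948952+0.000000i
d^1_{1,0}: single k=0 term ⇒ -0.223036;  D = -0.122175-0.186597i
Y_1^{m'}(θ=2.1386,φ=3.7775) and Σ D·Y over m':
  (+0.1222-0.1866i)·(-0.2343+0.1730i)  (+0.9490+0.0000i)·(-0.2628+0.0000i)  (-0.1222-0.1866i)·(+0.2343+0.1730i)
Y_1^0(R⁻¹ n̂) = -0.242050+0.000000i

Re=-0.2421 Im=0.0000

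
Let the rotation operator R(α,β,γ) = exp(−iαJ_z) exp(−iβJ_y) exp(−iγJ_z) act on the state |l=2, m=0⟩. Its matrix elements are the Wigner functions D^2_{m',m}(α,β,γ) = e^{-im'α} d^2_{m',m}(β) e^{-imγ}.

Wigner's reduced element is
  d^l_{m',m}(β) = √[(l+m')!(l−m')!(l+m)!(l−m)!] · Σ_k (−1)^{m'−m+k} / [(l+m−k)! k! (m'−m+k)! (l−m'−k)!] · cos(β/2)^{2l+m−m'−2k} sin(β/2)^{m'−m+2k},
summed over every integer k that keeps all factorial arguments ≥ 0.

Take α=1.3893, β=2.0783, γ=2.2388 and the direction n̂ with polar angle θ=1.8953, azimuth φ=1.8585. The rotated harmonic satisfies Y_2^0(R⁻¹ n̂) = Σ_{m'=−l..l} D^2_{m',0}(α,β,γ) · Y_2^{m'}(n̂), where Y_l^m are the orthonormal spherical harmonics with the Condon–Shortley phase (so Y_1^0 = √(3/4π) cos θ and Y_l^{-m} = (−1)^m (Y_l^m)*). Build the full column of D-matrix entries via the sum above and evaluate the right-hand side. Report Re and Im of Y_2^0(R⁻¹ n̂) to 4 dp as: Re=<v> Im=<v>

Re=0.4405 Im=0.0000

Need the full column D^2_{m',0} for m'=−2..2 at α=1.3893, β=2.0783, γ=2.2388.
cos(β/2)=0.506953, sin(β/2)=0.861974
d^2_{-2,0}: single k=2 term ⇒ +0.467734;  D = -0.437256+0.166080i
d^2_{-1,0}: k∈[1..2] ⇒ +0.275089 -0.795290 = -0.520201;  D = -0.093897-0.511656i
d^2_{0,0}: k∈[0..2] ⇒ +0.066050 -0.763807 +0.552047 = -0.145710;  D = -0.145710+0.000000i
d^2_{1,0}: k∈[0..1] ⇒ -0.275089 +0.795290 = +0.520201;  D = +0.093897-0.511656i
d^2_{2,0}: single k=0 term ⇒ +0.467734;  D = -0.437256-0.166080i
Y_2^{m'}(θ=1.8953,φ=1.8585) and Σ D·Y over m':
  (-0.4373+0.1661i)·(-0.2911+0.1888i)  (-0.0939-0.5117i)·(+0.0662+0.2239i)  (-0.1457+0.0000i)·(-0.2192+0.0000i)  (+0.0939-0.5117i)·(-0.0662+0.2239i)  (-0.4373-0.1661i)·(-0.2911-0.1888i)
Y_2^0(R⁻¹ n̂) = +0.440458+0.000000i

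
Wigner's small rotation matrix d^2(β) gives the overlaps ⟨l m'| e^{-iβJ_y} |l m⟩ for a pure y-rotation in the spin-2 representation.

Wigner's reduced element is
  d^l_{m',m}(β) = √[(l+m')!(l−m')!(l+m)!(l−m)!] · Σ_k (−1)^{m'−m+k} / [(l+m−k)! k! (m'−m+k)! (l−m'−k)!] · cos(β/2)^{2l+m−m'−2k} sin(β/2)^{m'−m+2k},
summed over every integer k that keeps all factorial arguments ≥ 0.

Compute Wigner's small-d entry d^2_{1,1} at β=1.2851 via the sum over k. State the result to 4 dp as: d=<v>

d^2_{1,1}(β=1.2851) via Wigner's sum:
c=cos(1.2851/2)=0.800570, s=sin(1.2851/2)=0.599239; N=√[6·1·6·1]=6.000000
k: max(0,(1)−(1))=0 … min(2+(1),2−(1))=1
  k=0: (−1)^0·6.0000/(6)·0.8006^4·0.5992^0 = +0.410769
  k=1: (−1)^1·6.0000/(2)·0.8006^2·0.5992^2 = -0.690431
d^2_{1,1}(1.2851) = +0.410769 -0.690431 = -0.279662

d=-0.2797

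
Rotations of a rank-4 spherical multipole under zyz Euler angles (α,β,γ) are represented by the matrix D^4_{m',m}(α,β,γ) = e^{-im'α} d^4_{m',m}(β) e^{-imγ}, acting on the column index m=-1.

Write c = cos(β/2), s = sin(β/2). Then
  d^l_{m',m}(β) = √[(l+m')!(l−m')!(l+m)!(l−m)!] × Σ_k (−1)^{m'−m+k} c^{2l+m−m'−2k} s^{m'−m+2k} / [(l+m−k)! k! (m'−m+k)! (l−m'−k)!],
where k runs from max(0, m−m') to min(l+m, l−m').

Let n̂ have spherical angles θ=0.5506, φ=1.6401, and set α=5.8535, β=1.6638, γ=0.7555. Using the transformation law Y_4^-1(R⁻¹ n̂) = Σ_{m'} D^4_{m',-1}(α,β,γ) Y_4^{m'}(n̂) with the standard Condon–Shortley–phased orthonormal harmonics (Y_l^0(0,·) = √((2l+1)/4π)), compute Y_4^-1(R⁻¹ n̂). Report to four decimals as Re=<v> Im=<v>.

Need the full column D^4_{m',-1} for m'=−4..4 at α=5.8535, β=1.6638, γ=0.7555.
cos(β/2)=0.673472, sin(β/2)=0.739212
d^4_{-4,-1}: single k=3 term ⇒ +0.418794;  D = +0.239074-0.343850i
d^4_{-3,-1}: k∈[2..3] ⇒ +0.404695 -0.812597 = -0.407902;  D = -0.351205+0.207458i
d^4_{-2,-1}: k∈[1..3] ⇒ +0.197081 -1.187170 +0.953500 = -0.036590;  D = -0.036393+0.003794i
d^4_{-1,-1}: k∈[0..3] ⇒ +0.042321 -0.764801 +1.842797 -0.740039 = +0.380277;  D = +0.360271+0.121719i
d^4_{0,-1}: k∈[0..3] ⇒ -0.207741 +1.501665 -1.809138 +0.363261 = -0.151953;  D = -0.110611-0.104187i
d^4_{1,-1}: k∈[0..3] ⇒ +0.509868 -1.842797 +1.110059 -0.089157 = -0.312026;  D = -0.117361-0.289114i
d^4_{2,-1}: k∈[0..2] ⇒ -0.791447 +1.430249 -0.344620 = +0.294182;  D = -0.012962+0.293897i
d^4_{3,-1}: k∈[0..1] ⇒ +0.812597 -0.587388 = +0.225209;  D = -0.102748+0.200404i
d^4_{4,-1}: single k=0 term ⇒ -0.504545;  D = +0.396301-0.312267i
Y_4^{m'}(θ=0.5506,φ=1.6401) and Σ D·Y over m':
  (+0.2391-0.3438i)·(+0.0319-0.0091i)  (-0.3512+0.2075i)·(+0.0315+0.1495i)  (-0.0364+0.0038i)·(-0.3704+0.0517i)  (+0.3603+0.1217i)·(-0.0304-0.4385i)  (-0.1106-0.1042i)·(-0.0346+0.0000i)  (-0.1174-0.2891i)·(+0.0304-0.4385i)  (-0.0130+0.2939i)·(-0.3704-0.0517i)  (-0.1027+0.2004i)·(-0.0315+0.1495i)  (+0.3963-0.3123i)·(+0.0319+0.0091i)
Y_4^-1(R⁻¹ n̂) = -0.099673-0.314022i

Re=-0.0997 Im=-0.3140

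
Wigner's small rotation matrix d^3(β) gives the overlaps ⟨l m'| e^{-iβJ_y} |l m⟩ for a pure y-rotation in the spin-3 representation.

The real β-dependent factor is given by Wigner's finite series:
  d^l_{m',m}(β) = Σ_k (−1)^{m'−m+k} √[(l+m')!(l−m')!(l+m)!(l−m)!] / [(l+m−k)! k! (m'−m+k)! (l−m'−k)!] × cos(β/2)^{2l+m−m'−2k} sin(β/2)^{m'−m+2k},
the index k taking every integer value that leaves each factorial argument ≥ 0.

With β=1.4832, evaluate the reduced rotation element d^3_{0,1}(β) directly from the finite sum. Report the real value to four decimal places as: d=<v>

d=-0.4148

d^3_{0,1}(β=1.4832) via Wigner's sum:
c=cos(1.4832/2)=0.737389, s=sin(1.4832/2)=0.675469; N=√[6·6·24·2]=41.569219
The bounds max(0,m−m')=1 and min(l+m,l−m')=3 give 3 terms
  k=1: (−1)^0·41.5692/(12)·0.7374^5·0.6755^1 = +0.510127
  k=2: (−1)^1·41.5692/(4)·0.7374^3·0.6755^3 = -1.284153
  k=3: (−1)^2·41.5692/(12)·0.7374^1·0.6755^5 = +0.359181
d^3_{0,1}(1.4832) = +0.510127 -1.284153 +0.359181 = -0.414846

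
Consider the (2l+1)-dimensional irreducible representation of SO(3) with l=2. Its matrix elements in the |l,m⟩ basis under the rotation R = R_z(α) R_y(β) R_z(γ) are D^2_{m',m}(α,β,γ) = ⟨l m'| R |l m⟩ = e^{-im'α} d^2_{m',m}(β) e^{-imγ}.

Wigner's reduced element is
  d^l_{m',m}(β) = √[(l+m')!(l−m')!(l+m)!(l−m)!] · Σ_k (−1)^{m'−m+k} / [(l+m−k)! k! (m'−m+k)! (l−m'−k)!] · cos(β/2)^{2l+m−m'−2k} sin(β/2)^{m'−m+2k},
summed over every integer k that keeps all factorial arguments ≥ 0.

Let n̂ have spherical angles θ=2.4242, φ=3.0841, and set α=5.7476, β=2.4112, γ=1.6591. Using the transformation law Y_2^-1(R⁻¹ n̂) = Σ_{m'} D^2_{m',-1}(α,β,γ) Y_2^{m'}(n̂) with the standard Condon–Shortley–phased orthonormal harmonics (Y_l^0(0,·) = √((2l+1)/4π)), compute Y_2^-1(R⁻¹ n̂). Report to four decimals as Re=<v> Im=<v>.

Re=-0.0510 Im=0.1205

Need the full column D^2_{m',-1} for m'=−2..2 at α=5.7476, β=2.4112, γ=1.6591.
cos(β/2)=0.357133, sin(β/2)=0.934054
d^2_{-2,-1}: single k=1 term ⇒ +0.085092;  D = +0.070805+0.047196i
d^2_{-1,-1}: k∈[0..1] ⇒ +0.016267 -0.333829 = -0.317562;  D = -0.137351-0.286322i
d^2_{0,-1}: k∈[0..1] ⇒ -0.104216 +0.712887 = +0.608671;  D = -0.053678+0.606299i
d^2_{1,-1}: k∈[0..1] ⇒ +0.333829 -0.761180 = -0.427351;  D = +0.249657-0.346843i
d^2_{2,-1}: single k=0 term ⇒ -0.582070;  D = +0.533521-0.232724i
Y_2^{m'}(θ=2.4242,φ=3.0841) and Σ D·Y over m':
  (+0.0708+0.0472i)·(+0.1658+0.0192i)  (-0.1374-0.2863i)·(+0.3821+0.0220i)  (-0.0537+0.6063i)·(+0.2218+0.0000i)  (+0.2497-0.3468i)·(-0.3821+0.0220i)  (+0.5335-0.2327i)·(+0.1658-0.0192i)
Y_2^-1(R⁻¹ n̂) = -0.050986+0.120464i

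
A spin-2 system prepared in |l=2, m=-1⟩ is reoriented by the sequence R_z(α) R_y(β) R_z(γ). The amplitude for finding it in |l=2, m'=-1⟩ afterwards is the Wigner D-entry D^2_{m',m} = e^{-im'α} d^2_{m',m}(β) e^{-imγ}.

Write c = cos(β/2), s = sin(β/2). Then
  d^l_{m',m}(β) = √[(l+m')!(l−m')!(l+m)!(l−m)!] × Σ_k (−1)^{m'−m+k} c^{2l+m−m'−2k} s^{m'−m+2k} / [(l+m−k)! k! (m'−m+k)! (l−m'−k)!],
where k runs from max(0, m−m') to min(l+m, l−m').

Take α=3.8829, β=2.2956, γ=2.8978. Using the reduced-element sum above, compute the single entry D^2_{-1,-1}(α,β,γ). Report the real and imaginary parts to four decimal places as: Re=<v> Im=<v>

First d^2_{-1,-1}(β=2.2956), then the phase factors e^{-i(-1)α} and e^{-i(-1)γ}:
With c≡cos(β/2)=0.410495 and s≡sin(β/2)=0.911863, N=[1·6·1·6]^{1/2}=6.000000
k: max(0,(-1)−(-1))=0 … min(2+(-1),2−(-1))=1
  k=0: (−1)^0·6.0000/(6)·0.4105^4·0.9119^0 = +0.028394
  k=1: (−1)^1·6.0000/(2)·0.4105^2·0.9119^2 = -0.420335
d^2_{-1,-1}(2.2956) = +0.028394 -0.420335 = -0.391941
D = (-0.737586-0.675253i)·(-0.391941)·(-0.970429+0.241385i) = -0.344426-0.187051i

Re=-0.3444 Im=-0.1871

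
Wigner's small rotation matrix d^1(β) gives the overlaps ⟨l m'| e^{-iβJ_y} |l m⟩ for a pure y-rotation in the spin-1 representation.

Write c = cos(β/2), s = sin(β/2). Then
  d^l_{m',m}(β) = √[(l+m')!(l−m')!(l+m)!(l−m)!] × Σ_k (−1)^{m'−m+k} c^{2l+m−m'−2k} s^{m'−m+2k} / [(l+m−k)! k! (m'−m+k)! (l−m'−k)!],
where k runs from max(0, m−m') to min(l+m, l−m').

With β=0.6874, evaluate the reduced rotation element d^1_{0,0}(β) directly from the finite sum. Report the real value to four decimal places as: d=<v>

d^1_{0,0}(β=0.6874) via Wigner's sum:
Half-angle: c=0.941514, s=0.336973. N=√(1·1·1·1)=1.000000
The bounds max(0,m−m')=0 and min(l+m,l−m')=1 give 2 terms
  k=0: (−1)^0·1.0000/(1)·0.9415^2·0.3370^0 = +0.886449
  k=1: (−1)^1·1.0000/(1)·0.9415^0·0.3370^2 = -0.113551
d^1_{0,0}(0.6874) = +0.886449 -0.113551 = +0.772898

d=0.7729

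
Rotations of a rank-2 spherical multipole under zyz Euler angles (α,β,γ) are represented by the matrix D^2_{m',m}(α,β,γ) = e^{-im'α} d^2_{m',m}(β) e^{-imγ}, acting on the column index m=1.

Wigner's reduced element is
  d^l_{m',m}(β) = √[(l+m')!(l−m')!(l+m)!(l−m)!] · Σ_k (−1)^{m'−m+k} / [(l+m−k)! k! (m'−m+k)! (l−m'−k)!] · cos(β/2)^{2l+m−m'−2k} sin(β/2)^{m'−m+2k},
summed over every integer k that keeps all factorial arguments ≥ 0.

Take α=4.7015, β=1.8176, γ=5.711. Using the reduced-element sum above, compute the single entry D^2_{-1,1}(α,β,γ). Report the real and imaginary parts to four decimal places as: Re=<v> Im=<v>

Re=0.1694 Im=-0.2693

First d^2_{-1,1}(β=1.8176), then the phase factors e^{-i(-1)α} and e^{-i(1)γ}:
c=cos(1.8176/2)=0.614693, s=sin(1.8176/2)=0.788767; N=√[1·6·6·1]=6.000000
Admissible k: 2..3 (factorial args all ≥0)
  k=2: (−1)^0·6.0000/(2)·0.6147^2·0.7888^2 = +0.705236
  k=3: (−1)^1·6.0000/(6)·0.6147^0·0.7888^4 = -0.387074
d^2_{-1,1}(1.8176) = +0.705236 -0.387074 = +0.318162
Phases: e^{-i·(-1)·4.7015}=-0.010889-0.999941i, e^{-i·(1)·5.711}=+0.840720+0.541471i ⇒ D=+0.169352-0.269345i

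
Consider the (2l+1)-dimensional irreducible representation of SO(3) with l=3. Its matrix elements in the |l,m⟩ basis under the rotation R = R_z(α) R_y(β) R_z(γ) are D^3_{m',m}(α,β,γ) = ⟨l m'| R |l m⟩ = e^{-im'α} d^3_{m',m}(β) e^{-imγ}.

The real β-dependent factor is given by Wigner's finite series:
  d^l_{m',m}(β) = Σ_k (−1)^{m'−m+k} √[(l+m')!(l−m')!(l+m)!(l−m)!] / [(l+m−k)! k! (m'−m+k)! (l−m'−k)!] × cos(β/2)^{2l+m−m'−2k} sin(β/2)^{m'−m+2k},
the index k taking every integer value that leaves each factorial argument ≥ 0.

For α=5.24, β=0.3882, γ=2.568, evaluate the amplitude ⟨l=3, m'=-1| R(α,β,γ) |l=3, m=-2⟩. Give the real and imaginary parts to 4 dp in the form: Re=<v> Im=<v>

Split into d^3_{-1,-2}(β=0.3882) × two z-phases.
With c≡cos(β/2)=0.981222 and s≡sin(β/2)=0.192884, N=[2·24·1·120]^{1/2}=75.894664
k: max(0,(-2)−(-1))=0 … min(3+(-2),3−(-1))=1
  k=0: (−1)^1·75.8947/(24)·0.9812^5·0.1929^1 = -0.554793
  k=1: (−1)^2·75.8947/(12)·0.9812^3·0.1929^3 = +0.042876
d^3_{-1,-2}(0.3882) = -0.554793 +0.042876 = -0.511916
D = (+0.503471-0.864012i)·(-0.511916)·(+0.411055-0.911611i) = +0.297264+0.416764i

Re=0.2973 Im=0.4168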